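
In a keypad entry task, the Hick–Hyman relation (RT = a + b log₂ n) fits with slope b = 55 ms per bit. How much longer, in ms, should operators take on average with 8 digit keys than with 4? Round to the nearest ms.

55 ms

The intercept a cancels: ΔRT = b·(log₂ n₂ − log₂ n₁) = b·log₂(n₂/n₁).
log₂(8) − log₂(4) = log₂(8/4) = log₂(2) = 1.
ΔRT = 55 × 1.0000 = 55.000 ms.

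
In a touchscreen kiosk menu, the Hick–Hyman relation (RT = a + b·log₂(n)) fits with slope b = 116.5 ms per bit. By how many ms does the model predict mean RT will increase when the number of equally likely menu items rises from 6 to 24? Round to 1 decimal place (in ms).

233.0 ms

ΔRT = (a + b log₂ n₂) − (a + b log₂ n₁) = b·(log₂ n₂ − log₂ n₁).
log₂(24) − log₂(6) = log₂(24/6) = log₂(4) = 2.
ΔRT = 116.5 × 2.0000 = 233.000 ms.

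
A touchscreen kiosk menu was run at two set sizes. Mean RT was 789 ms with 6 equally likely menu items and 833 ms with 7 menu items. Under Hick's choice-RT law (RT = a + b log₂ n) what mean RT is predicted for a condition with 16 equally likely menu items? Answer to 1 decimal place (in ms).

1069.0 ms

Solve the two-equation system in a and b:
  b = (833 − 789) / (log₂ 7 − log₂ 6) = 44 / (2.8074 − 2.5850) = 197.848 ms/bit
  a = 789 − 197.848 × 2.5850 = 277.569 ms
Then RT(16) = 277.569 + 197.848 × log₂ 16 = 277.569 + 197.848 × 4 ≈ 1068.963 ms.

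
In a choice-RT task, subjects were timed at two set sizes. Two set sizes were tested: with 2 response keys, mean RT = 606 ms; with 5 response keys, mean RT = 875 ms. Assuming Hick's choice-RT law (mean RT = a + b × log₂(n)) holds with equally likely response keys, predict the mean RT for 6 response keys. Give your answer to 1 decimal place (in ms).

928.5 ms

With log₂ n on the abscissa the relation is linear; from the two conditions:
  b = (875 − 606) / (log₂ 5 − log₂ 2) = 269 / (2.3219 − 1) = 203.491 ms/bit
  a = 606 − 203.491 × 1 = 402.509 ms
Then RT(6) = 402.509 + 203.491 × log₂ 6 = 402.509 + 203.491 × 2.5850 ≈ 928.525 ms.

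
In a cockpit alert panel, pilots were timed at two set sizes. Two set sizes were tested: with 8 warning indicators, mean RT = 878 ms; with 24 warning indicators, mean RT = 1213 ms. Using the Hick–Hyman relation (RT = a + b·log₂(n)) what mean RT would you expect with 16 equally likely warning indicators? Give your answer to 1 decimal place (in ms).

1089.4 ms

Solve the two-equation system in a and b:
  b = (1213 − 878) / (log₂ 24 − log₂ 8) = 335 / (4.5850 − 3) = 211.361 ms/bit
  a = 878 − 211.361 × 3 = 243.916 ms
Then RT(16) = 243.916 + 211.361 × log₂ 16 = 243.916 + 211.361 × 4 ≈ 1089.361 ms.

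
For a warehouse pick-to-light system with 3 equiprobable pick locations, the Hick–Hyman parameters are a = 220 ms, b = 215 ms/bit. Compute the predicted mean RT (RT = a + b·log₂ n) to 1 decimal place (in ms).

log₂(3) = 1.5850 bits, so RT = 220 + 215 × 1.5850 ≈ 560.767 ms.

560.8 ms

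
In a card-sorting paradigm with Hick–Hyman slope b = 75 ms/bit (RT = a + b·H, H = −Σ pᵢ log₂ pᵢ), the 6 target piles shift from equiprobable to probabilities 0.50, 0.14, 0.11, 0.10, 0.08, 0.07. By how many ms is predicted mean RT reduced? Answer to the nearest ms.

Equiprobable entropy H₀ = log₂ 6 = 2.5850 bits.
Skewed entropy H = −Σ pᵢ log₂ pᵢ = 2.1397 bits.
ΔRT = b·(H₀ − H) = 75 × 0.4453 = 33.40 ms.

33 ms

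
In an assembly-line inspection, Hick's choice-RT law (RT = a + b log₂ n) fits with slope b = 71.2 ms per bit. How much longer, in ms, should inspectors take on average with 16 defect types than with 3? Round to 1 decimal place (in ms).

The intercept a cancels: ΔRT = b·(log₂ n₂ − log₂ n₁) = b·log₂(n₂/n₁).
log₂(16) − log₂(3) = 4 − 1.5850 = 2.4150.
ΔRT = 71.2 × 2.4150 = 171.951 ms.

172.0 ms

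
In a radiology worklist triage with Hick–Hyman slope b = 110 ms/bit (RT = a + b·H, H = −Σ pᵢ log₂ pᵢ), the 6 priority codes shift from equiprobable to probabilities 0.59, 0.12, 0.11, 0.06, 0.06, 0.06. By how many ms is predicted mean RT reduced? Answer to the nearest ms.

76 ms

Equiprobable entropy H₀ = log₂ 6 = 2.5850 bits.
Skewed entropy H = −Σ pᵢ log₂ pᵢ = 1.8971 bits.
ΔRT = b·(H₀ − H) = 110 × 0.6879 = 75.67 ms.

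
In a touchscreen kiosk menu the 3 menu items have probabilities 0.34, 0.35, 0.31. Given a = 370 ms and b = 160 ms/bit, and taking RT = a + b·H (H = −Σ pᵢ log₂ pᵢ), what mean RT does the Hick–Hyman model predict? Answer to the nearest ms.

Entropy contributions −pᵢ log₂ pᵢ: 0.5292, 0.5301, 0.5238; sum H = 1.5831 bits.
RT = a + bH = 370 + 160·1.5831 = 623.29 ms.

623 ms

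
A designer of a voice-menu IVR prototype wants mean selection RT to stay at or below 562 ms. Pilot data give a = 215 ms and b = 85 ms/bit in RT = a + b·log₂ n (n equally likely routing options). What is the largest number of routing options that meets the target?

16

85·log₂ n ≤ 562 − 215 = 347, giving log₂ n ≤ 4.0824 and n ≤ 16.940. The largest whole number is 16.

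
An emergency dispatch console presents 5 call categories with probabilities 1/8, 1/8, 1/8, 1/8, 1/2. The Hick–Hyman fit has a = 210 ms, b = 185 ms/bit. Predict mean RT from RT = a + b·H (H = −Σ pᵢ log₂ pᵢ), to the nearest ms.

580 ms

Each term −pᵢ log₂ pᵢ: 0.125·3 + 0.125·3 + 0.125·3 + 0.125·3 + 0.5·1; summed, H = 2.000 bits.
Mean RT = a + bH = 210 + 185·2.000 = 580.00 ms.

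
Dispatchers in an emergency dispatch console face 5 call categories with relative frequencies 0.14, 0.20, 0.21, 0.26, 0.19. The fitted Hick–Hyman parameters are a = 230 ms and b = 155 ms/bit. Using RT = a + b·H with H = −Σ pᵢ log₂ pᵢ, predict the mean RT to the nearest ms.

H = 0.14·log₂(1/0.14) + 0.20·log₂(1/0.20) + 0.21·log₂(1/0.21) + 0.26·log₂(1/0.26) + 0.19·log₂(1/0.19) = 2.2948 bits.
RT = 230 + 155 × 2.2948 = 585.70 ms.

586 ms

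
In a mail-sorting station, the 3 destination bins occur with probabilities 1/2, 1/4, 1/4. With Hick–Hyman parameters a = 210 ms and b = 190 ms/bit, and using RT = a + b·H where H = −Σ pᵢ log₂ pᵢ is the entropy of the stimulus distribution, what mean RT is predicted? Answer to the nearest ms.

Each term −pᵢ log₂ pᵢ: 0.5·1 + 0.25·2 + 0.25·2; summed, H = 1.500 bits.
Mean RT = a + bH = 210 + 190·1.500 = 495.00 ms.

495 ms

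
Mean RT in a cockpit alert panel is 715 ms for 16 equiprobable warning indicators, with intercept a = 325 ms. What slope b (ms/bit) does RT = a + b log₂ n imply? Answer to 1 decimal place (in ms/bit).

b = (715 − 325) / log₂(16) = 390 / 4 = 97.500 ms/bit.

97.5 ms/bit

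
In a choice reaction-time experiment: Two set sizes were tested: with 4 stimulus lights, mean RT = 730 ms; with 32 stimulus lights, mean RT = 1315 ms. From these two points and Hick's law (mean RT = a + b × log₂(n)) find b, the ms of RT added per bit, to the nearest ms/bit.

b = (RT₂ − RT₁)/(log₂ n₂ − log₂ n₁) = (1315 − 730)/(5 − 2) = 195 ms/bit.

195 ms/bit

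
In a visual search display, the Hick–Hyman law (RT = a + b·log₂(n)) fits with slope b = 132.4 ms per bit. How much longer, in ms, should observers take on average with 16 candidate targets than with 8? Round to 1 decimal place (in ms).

132.4 ms

Only the slope matters, since a is common to both: ΔRT = b·log₂(n₂/n₁).
log₂(16) − log₂(8) = log₂(16/8) = log₂(2) = 1.
ΔRT = 132.4 × 1.0000 = 132.400 ms.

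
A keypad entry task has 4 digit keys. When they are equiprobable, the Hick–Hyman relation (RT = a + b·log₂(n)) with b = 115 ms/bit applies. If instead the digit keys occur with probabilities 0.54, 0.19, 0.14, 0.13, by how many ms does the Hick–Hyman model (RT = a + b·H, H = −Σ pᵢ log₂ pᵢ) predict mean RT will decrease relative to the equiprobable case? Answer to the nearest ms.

33 ms

Equiprobable entropy H₀ = log₂ 4 = 2.0000 bits.
Skewed entropy H = −Σ pᵢ log₂ pᵢ = 1.7150 bits.
ΔRT = b·(H₀ − H) = 115 × 0.2850 = 32.77 ms.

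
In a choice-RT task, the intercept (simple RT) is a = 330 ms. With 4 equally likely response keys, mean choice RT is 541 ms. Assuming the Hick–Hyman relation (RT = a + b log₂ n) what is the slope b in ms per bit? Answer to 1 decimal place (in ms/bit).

105.5 ms/bit

log₂(4) = 2 bits.
b = (RT − a)/log₂ n = (541 − 330) / 2 = 105.500 ms/bit.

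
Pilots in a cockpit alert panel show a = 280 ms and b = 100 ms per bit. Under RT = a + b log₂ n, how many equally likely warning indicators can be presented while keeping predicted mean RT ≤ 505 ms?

4

Information budget: (505 − 280)/100 = 2.2500 bits, so n ≤ 2^2.2500 = 4.757 → at most 4.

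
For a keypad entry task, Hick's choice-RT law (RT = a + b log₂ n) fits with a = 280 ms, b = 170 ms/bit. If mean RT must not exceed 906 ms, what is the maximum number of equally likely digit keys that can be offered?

Information budget: (906 − 280)/170 = 3.6824 bits, so n ≤ 2^3.6824 = 12.838 → at most 12.

12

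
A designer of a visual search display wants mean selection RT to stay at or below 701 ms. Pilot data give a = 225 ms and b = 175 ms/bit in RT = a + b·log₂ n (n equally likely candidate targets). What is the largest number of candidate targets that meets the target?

175·log₂ n ≤ 701 − 225 = 476, giving log₂ n ≤ 2.7200 and n ≤ 6.589. The largest whole number is 6.

6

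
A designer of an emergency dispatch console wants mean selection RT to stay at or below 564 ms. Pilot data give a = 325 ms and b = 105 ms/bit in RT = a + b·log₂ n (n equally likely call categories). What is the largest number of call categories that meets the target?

4

Set 325 + 105·log₂ n ≤ 564 → log₂ n ≤ (564 − 325)/105 = 2.2762.
So n ≤ 2^2.2762 = 4.844; the largest integer n is 4.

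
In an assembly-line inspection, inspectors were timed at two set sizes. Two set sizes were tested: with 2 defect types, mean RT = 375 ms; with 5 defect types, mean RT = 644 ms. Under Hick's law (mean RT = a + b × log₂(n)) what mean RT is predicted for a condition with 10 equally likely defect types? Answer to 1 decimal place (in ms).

847.5 ms

Solve the two-equation system in a and b:
  b = (644 − 375) / (log₂ 5 − log₂ 2) = 269 / (2.3219 − 1) = 203.491 ms/bit
  a = 375 − 203.491 × 1 = 171.509 ms
Then RT(10) = 171.509 + 203.491 × log₂ 10 = 171.509 + 203.491 × 3.3219 ≈ 847.491 ms.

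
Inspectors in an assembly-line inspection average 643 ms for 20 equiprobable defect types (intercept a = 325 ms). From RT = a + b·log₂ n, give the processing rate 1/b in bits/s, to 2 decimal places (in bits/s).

13.59 bits/s

Choice component = 643 − 325 = 318 ms over log₂(20) = 4.3219 bits.
b = 318 / 4.3219 = 73.578 ms/bit, so 1/b = 13.591 bits/s.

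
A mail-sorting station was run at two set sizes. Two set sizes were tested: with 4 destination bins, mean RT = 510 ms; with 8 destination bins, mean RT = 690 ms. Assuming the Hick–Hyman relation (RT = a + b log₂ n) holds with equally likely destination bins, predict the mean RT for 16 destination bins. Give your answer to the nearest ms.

870 ms

Fit slope and intercept:
  b = (690 − 510) / (log₂ 8 − log₂ 4) = 180 / (3 − 2) = 180 ms/bit
  a = 510 − 180 × 2 = 150 ms
Then RT(16) = 150 + 180 × log₂ 16 = 150 + 180 × 4 ≈ 870.000 ms.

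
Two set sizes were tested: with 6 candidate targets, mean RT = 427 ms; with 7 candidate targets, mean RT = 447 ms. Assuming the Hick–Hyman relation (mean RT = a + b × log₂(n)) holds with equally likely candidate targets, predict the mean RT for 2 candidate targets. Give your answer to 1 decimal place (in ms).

Solve the two-equation system in a and b:
  b = (447 − 427) / (log₂ 7 − log₂ 6) = 20 / (2.8074 − 2.5850) = 89.931 ms/bit
  a = 427 − 89.931 × 2.5850 = 194.531 ms
Then RT(2) = 194.531 + 89.931 × log₂ 2 = 194.531 + 89.931 × 1 ≈ 284.463 ms.

284.5 ms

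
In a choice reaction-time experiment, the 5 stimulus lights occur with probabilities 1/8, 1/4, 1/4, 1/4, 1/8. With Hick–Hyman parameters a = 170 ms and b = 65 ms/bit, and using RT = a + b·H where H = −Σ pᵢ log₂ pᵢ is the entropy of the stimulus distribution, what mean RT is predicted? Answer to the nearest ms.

316 ms

H = −Σ pᵢ log₂ pᵢ = 0.125·3 + 0.25·2 + 0.25·2 + 0.25·2 + 0.125·3 = 2.250 bits.
RT = 170 + 65 × 2.250 = 316.25 ms.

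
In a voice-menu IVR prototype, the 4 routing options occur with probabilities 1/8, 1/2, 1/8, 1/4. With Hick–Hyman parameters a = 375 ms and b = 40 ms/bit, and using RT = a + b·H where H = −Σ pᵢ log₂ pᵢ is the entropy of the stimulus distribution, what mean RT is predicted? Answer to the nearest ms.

Each term −pᵢ log₂ pᵢ: 0.125·3 + 0.5·1 + 0.125·3 + 0.25·2; summed, H = 1.750 bits.
Mean RT = a + bH = 375 + 40·1.750 = 445.00 ms.

445 ms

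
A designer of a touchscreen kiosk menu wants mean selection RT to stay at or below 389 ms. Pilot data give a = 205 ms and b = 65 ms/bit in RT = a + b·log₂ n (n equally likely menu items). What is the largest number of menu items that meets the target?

Set 205 + 65·log₂ n ≤ 389 → log₂ n ≤ (389 − 205)/65 = 2.8308.
So n ≤ 2^2.8308 = 7.115; the largest integer n is 7.

7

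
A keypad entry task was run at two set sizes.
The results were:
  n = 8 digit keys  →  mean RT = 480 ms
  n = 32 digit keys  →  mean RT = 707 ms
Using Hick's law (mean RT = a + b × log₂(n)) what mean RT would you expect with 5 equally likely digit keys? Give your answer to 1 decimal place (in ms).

403.0 ms

Solve the two-equation system in a and b:
  b = (707 − 480) / (log₂ 32 − log₂ 8) = 227 / (5 − 3) = 113.500 ms/bit
  a = 480 − 113.500 × 3 = 139.500 ms
Then RT(5) = 139.500 + 113.500 × log₂ 5 = 139.500 + 113.500 × 2.3219 ≈ 403.039 ms.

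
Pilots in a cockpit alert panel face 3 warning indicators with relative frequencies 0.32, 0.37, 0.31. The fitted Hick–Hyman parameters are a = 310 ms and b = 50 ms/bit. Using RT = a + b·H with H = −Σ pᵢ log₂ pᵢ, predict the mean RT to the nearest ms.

H = 0.32·log₂(1/0.32) + 0.37·log₂(1/0.37) + 0.31·log₂(1/0.31) = 1.5806 bits.
RT = 310 + 50 × 1.5806 = 389.03 ms.

389 ms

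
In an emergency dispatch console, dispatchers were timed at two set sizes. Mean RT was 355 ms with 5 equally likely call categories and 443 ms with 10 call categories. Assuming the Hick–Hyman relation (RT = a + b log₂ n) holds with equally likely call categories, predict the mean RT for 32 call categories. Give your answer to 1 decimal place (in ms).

Solve the two-equation system in a and b:
  b = (443 − 355) / (log₂ 10 − log₂ 5) = 88 / (3.3219 − 2.3219) = 88.000 ms/bit
  a = 355 − 88.000 × 2.3219 = 150.670 ms
Then RT(32) = 150.670 + 88.000 × log₂ 32 = 150.670 + 88.000 × 5 ≈ 590.670 ms.

590.7 ms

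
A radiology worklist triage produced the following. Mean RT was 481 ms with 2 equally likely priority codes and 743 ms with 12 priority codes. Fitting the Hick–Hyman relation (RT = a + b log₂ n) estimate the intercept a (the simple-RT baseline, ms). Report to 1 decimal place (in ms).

Slope: b = (743 − 481) / (log₂ 12 − log₂ 2) = 262/2.5850 = 101.355 ms/bit.
Intercept: a = 481 − 101.355·log₂(2) = 379.645 ms.

379.6 ms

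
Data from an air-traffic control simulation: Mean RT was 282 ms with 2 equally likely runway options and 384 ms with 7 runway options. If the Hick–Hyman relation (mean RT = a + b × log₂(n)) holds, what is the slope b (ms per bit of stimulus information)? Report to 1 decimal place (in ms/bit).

56.4 ms/bit

b = (RT₂ − RT₁)/(log₂ n₂ − log₂ n₁) = (384 − 282)/(2.8074 − 1) = 56.436 ms/bit.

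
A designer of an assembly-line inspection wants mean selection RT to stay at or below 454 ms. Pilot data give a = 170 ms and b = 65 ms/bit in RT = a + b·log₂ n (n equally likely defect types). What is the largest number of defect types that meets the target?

Information budget: (454 − 170)/65 = 4.3692 bits, so n ≤ 2^4.3692 = 20.667 → at most 20.

20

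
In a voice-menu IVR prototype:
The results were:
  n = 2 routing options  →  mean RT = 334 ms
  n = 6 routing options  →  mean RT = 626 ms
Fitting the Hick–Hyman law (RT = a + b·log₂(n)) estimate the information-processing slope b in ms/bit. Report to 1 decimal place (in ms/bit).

b = (RT₂ − RT₁)/(log₂ n₂ − log₂ n₁) = (626 − 334)/(2.5850 − 1) = 184.231 ms/bit.

184.2 ms/bit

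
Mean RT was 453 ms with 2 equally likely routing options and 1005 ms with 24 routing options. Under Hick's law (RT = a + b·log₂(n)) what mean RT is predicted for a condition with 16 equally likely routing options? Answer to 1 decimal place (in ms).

Solve the two-equation system in a and b:
  b = (1005 − 453) / (log₂ 24 − log₂ 2) = 552 / (4.5850 − 1) = 153.977 ms/bit
  a = 453 − 153.977 × 1 = 299.023 ms
Then RT(16) = 299.023 + 153.977 × log₂ 16 = 299.023 + 153.977 × 4 ≈ 914.930 ms.

914.9 ms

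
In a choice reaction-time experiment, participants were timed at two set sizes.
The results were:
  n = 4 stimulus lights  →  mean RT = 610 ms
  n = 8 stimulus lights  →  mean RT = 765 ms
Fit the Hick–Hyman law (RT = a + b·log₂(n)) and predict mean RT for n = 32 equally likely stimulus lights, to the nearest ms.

Solve the two-equation system in a and b:
  b = (765 − 610) / (log₂ 8 − log₂ 4) = 155 / (3 − 2) = 155 ms/bit
  a = 610 − 155 × 2 = 300 ms
Then RT(32) = 300 + 155 × log₂ 32 = 300 + 155 × 5 ≈ 1075.000 ms.

1075 ms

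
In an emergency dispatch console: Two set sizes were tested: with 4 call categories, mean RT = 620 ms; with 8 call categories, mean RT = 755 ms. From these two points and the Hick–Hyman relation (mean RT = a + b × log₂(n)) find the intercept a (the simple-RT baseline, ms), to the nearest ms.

Slope: b = (755 − 620) / (log₂ 8 − log₂ 4) = 135/1.0000 = 135 ms/bit.
Intercept: a = 620 − 135·log₂(4) = 350.000 ms.

350 ms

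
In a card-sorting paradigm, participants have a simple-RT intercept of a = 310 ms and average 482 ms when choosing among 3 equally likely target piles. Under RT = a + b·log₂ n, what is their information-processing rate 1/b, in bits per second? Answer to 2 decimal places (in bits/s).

9.21 bits/s

Choice component = 482 − 310 = 172 ms over log₂(3) = 1.5850 bits.
b = 172 / 1.5850 = 108.520 ms/bit, so 1/b = 9.215 bits/s.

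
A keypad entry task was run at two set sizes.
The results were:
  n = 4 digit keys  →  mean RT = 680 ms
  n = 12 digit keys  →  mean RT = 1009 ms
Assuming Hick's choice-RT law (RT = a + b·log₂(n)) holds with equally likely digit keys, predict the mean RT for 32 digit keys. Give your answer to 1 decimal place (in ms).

Solve the two-equation system in a and b:
  b = (1009 − 680) / (log₂ 12 − log₂ 4) = 329 / (3.5850 − 2) = 207.576 ms/bit
  a = 680 − 207.576 × 2 = 264.848 ms
Then RT(32) = 264.848 + 207.576 × log₂ 32 = 264.848 + 207.576 × 5 ≈ 1302.728 ms.

1302.7 ms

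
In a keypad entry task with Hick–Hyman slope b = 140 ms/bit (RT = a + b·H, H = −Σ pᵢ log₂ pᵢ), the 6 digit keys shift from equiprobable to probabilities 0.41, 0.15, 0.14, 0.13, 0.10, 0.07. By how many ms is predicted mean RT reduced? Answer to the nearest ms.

37 ms

Equiprobable entropy H₀ = log₂ 6 = 2.5850 bits.
Skewed entropy H = −Σ pᵢ log₂ pᵢ = 2.3184 bits.
ΔRT = b·(H₀ − H) = 140 × 0.2665 = 37.31 ms.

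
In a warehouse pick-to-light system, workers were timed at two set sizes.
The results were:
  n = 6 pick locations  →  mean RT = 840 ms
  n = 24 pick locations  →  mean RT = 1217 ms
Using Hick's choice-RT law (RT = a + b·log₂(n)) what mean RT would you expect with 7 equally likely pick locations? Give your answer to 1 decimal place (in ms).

881.9 ms

RT is linear in log₂ n, so two points fix the line:
  b = (1217 − 840) / (log₂ 24 − log₂ 6) = 377 / (4.5850 − 2.5850) = 188.500 ms/bit
  a = 840 − 188.500 × 2.5850 = 352.735 ms
Then RT(7) = 352.735 + 188.500 × log₂ 7 = 352.735 + 188.500 × 2.8074 ≈ 881.921 ms.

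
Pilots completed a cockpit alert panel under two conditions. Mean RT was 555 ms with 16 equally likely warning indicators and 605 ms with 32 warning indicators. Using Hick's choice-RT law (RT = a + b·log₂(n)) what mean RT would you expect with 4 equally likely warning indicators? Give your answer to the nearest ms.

Fit slope and intercept:
  b = (605 − 555) / (log₂ 32 − log₂ 16) = 50 / (5 − 4) = 50 ms/bit
  a = 555 − 50 × 4 = 355 ms
Then RT(4) = 355 + 50 × log₂ 4 = 355 + 50 × 2 ≈ 455.000 ms.

455 ms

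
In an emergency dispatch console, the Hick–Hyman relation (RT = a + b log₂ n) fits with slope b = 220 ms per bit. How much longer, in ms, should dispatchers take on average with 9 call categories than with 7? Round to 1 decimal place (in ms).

79.8 ms

Only the slope matters, since a is common to both: ΔRT = b·log₂(n₂/n₁).
log₂(9) − log₂(7) = 3.1699 − 2.8074 = 0.3626.
ΔRT = 220 × 0.3626 = 79.765 ms.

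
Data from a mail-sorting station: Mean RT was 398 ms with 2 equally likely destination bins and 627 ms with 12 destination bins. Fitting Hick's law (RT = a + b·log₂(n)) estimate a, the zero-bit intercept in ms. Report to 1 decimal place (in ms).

b = (RT₂ − RT₁)/(log₂ n₂ − log₂ n₁) = (627 − 398)/(3.5850 − 1) = 88.589 ms/bit.
Intercept: a = 398 − 88.589·log₂(2) = 309.411 ms.

309.4 ms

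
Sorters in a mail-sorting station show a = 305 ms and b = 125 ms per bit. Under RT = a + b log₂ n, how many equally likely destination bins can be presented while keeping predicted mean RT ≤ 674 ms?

Information budget: (674 − 305)/125 = 2.9520 bits, so n ≤ 2^2.9520 = 7.738 → at most 7.

7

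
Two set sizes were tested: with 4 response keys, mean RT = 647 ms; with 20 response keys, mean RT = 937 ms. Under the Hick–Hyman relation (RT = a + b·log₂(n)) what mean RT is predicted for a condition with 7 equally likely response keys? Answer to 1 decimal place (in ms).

747.8 ms

Fit slope and intercept:
  b = (937 − 647) / (log₂ 20 − log₂ 4) = 290 / (4.3219 − 2) = 124.896 ms/bit
  a = 647 − 124.896 × 2 = 397.208 ms
Then RT(7) = 397.208 + 124.896 × log₂ 7 = 397.208 + 124.896 × 2.8074 ≈ 747.836 ms.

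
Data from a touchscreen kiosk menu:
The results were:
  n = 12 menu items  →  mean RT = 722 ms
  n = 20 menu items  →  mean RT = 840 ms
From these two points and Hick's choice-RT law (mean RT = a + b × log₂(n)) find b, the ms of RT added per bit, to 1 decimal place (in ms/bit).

160.1 ms/bit

b = (RT₂ − RT₁)/(log₂ n₂ − log₂ n₁) = (840 − 722)/(4.3219 − 3.5850) = 160.116 ms/bit.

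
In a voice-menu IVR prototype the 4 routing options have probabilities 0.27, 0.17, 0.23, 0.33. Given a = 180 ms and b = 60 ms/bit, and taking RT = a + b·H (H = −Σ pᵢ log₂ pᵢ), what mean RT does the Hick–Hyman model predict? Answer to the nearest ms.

Entropy contributions −pᵢ log₂ pᵢ: 0.5100, 0.4346, 0.4877, 0.5278; sum H = 1.9601 bits.
RT = a + bH = 180 + 60·1.9601 = 297.61 ms.

298 ms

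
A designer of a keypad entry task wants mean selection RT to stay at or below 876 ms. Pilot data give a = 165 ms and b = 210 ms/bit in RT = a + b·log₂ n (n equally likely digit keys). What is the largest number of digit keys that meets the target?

Information budget: (876 − 165)/210 = 3.3857 bits, so n ≤ 2^3.3857 = 10.452 → at most 10.

10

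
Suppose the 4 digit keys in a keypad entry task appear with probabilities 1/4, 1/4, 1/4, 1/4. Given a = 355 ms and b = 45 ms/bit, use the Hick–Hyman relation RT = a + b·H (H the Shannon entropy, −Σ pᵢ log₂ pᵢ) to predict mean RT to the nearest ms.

Each term −pᵢ log₂ pᵢ: 0.25·2 + 0.25·2 + 0.25·2 + 0.25·2; summed, H = 2.000 bits.
Mean RT = a + bH = 355 + 45·2.000 = 445.00 ms.

445 ms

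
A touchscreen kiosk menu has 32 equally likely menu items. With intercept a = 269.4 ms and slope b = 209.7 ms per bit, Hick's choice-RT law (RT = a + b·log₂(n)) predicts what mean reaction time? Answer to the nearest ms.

1318 ms

log₂(32) = 5 bits, so RT = 269.4 + 209.7 × 5 ≈ 1317.900 ms.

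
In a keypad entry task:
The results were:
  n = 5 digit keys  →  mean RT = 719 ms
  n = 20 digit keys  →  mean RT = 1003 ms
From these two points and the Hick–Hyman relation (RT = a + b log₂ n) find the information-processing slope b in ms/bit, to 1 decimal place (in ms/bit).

142.0 ms/bit

The slope on a log₂ axis is (1003 − 719) / (4.3219 − 2.3219) = 142.000 ms/bit.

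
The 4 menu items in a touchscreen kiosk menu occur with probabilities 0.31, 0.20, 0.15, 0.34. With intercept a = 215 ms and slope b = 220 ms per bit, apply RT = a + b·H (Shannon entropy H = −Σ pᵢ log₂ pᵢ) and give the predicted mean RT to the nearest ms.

639 ms

Entropy contributions −pᵢ log₂ pᵢ: 0.5238, 0.4644, 0.4105, 0.5292; sum H = 1.9279 bits.
RT = a + bH = 215 + 220·1.9279 = 639.14 ms.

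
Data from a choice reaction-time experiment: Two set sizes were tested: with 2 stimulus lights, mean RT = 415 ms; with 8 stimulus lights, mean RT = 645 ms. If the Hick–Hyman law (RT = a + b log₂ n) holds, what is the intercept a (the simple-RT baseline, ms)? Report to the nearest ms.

300 ms

Slope: b = (645 − 415) / (log₂ 8 − log₂ 2) = 230/2.0000 = 115 ms/bit.
Intercept: a = 415 − 115·log₂(2) = 300.000 ms.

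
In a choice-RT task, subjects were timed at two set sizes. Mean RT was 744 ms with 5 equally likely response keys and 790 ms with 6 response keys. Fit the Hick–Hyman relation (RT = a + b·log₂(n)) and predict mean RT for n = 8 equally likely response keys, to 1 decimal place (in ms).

862.6 ms

Fit slope and intercept:
  b = (790 − 744) / (log₂ 6 − log₂ 5) = 46 / (2.5850 − 2.3219) = 174.882 ms/bit
  a = 744 − 174.882 × 2.3219 = 337.936 ms
Then RT(8) = 337.936 + 174.882 × log₂ 8 = 337.936 + 174.882 × 3 ≈ 862.583 ms.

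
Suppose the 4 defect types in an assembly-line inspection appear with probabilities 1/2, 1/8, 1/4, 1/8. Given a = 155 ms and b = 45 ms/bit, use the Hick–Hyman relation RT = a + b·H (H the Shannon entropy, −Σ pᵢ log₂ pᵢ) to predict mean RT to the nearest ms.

234 ms

H = −Σ pᵢ log₂ pᵢ = 0.5·1 + 0.125·3 + 0.25·2 + 0.125·3 = 1.750 bits.
RT = 155 + 45 × 1.750 = 233.75 ms.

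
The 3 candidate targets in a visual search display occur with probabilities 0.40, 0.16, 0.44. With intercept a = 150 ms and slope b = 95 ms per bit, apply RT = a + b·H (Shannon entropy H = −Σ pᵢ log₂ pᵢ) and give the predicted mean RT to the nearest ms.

H = 0.40·log₂(1/0.40) + 0.16·log₂(1/0.16) + 0.44·log₂(1/0.44) = 1.4729 bits.
RT = 150 + 95 × 1.4729 = 289.93 ms.

290 ms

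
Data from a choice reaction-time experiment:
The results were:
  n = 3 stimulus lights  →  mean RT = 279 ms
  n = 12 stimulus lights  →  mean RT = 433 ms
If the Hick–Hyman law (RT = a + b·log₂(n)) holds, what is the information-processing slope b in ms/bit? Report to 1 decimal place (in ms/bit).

b = (RT₂ − RT₁)/(log₂ n₂ − log₂ n₁) = (433 − 279)/(3.5850 − 1.5850) = 77.000 ms/bit.

77.0 ms/bit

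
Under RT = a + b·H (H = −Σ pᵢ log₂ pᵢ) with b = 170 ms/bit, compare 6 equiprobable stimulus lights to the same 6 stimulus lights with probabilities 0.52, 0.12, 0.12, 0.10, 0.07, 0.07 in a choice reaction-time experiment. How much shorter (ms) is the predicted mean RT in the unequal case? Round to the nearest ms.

Equiprobable entropy H₀ = log₂ 6 = 2.5850 bits.
Skewed entropy H = −Σ pᵢ log₂ pᵢ = 2.0940 bits.
ΔRT = b·(H₀ − H) = 170 × 0.4909 = 83.46 ms.

83 ms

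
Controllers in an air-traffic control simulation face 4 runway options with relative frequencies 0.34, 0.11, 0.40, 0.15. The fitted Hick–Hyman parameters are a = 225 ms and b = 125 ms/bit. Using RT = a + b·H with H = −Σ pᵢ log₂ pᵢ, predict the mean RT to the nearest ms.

452 ms

Entropy contributions −pᵢ log₂ pᵢ: 0.5292, 0.3503, 0.5288, 0.4105; sum H = 1.8188 bits.
RT = a + bH = 225 + 125·1.8188 = 452.35 ms.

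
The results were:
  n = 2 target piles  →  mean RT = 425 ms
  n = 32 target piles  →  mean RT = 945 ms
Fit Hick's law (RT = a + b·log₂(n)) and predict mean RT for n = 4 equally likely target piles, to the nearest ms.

555 ms

With log₂ n on the abscissa the relation is linear; from the two conditions:
  b = (945 − 425) / (log₂ 32 − log₂ 2) = 520 / (5 − 1) = 130 ms/bit
  a = 425 − 130 × 1 = 295 ms
Then RT(4) = 295 + 130 × log₂ 4 = 295 + 130 × 2 ≈ 555.000 ms.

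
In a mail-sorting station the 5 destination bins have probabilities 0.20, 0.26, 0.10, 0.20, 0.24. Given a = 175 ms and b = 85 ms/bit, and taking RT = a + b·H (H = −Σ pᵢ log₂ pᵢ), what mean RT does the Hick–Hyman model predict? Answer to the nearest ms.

367 ms

H = 0.20·log₂(1/0.20) + 0.26·log₂(1/0.26) + 0.10·log₂(1/0.10) + 0.20·log₂(1/0.20) + 0.24·log₂(1/0.24) = 2.2604 bits.
RT = 175 + 85 × 2.2604 = 367.13 ms.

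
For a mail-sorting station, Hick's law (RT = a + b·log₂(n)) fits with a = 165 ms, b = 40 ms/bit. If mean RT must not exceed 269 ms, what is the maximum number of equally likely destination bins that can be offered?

6

40·log₂ n ≤ 269 − 165 = 104, giving log₂ n ≤ 2.6000 and n ≤ 6.063. The largest whole number is 6.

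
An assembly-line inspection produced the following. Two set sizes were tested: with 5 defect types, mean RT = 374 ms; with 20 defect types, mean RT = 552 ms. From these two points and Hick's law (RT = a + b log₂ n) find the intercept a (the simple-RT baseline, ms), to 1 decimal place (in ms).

b = (RT₂ − RT₁)/(log₂ n₂ − log₂ n₁) = (552 − 374)/(4.3219 − 2.3219) = 89.000 ms/bit.
Intercept: a = 374 − 89.000·log₂(5) = 167.348 ms.

167.3 ms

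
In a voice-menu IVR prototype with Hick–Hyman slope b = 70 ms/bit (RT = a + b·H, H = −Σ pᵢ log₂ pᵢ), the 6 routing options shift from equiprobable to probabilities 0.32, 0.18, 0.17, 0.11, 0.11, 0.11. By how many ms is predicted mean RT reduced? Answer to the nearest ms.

9 ms

Equiprobable entropy H₀ = log₂ 6 = 2.5850 bits.
Skewed entropy H = −Σ pᵢ log₂ pᵢ = 2.4568 bits.
ΔRT = b·(H₀ − H) = 70 × 0.1282 = 8.97 ms.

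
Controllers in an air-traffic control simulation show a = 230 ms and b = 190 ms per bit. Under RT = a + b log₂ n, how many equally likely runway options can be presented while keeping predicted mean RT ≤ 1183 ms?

Set 230 + 190·log₂ n ≤ 1183 → log₂ n ≤ (1183 − 230)/190 = 5.0158.
So n ≤ 2^5.0158 = 32.352; the largest integer n is 32.

32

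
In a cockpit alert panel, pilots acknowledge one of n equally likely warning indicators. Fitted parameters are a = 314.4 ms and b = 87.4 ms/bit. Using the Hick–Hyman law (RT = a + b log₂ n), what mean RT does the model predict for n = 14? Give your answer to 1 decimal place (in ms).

log₂(14) = 3.8074 bits, so RT = 314.4 + 87.4 × 3.8074 ≈ 647.163 ms.

647.2 ms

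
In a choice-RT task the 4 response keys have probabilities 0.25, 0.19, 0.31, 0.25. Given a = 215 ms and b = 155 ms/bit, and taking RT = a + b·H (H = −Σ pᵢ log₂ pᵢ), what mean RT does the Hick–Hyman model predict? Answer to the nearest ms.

H = 0.25·log₂(1/0.25) + 0.19·log₂(1/0.19) + 0.31·log₂(1/0.31) + 0.25·log₂(1/0.25) = 1.9790 bits.
RT = 215 + 155 × 1.9790 = 521.75 ms.

522 ms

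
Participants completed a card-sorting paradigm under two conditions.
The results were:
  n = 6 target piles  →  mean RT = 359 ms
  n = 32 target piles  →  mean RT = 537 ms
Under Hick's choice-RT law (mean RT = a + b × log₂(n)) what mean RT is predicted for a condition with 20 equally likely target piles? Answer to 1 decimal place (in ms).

487.0 ms

Fit slope and intercept:
  b = (537 − 359) / (log₂ 32 − log₂ 6) = 178 / (5 − 2.5850) = 73.705 ms/bit
  a = 359 − 73.705 × 2.5850 = 168.476 ms
Then RT(20) = 168.476 + 73.705 × log₂ 20 = 168.476 + 73.705 × 4.3219 ≈ 487.023 ms.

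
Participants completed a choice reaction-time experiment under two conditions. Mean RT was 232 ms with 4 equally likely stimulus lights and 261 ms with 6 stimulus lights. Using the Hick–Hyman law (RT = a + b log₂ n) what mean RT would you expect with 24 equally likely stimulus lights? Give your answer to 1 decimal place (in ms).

360.2 ms

RT is linear in log₂ n, so two points fix the line:
  b = (261 − 232) / (log₂ 6 − log₂ 4) = 29 / (2.5850 − 2) = 49.576 ms/bit
  a = 232 − 49.576 × 2 = 132.848 ms
Then RT(24) = 132.848 + 49.576 × log₂ 24 = 132.848 + 49.576 × 4.5850 ≈ 360.152 ms.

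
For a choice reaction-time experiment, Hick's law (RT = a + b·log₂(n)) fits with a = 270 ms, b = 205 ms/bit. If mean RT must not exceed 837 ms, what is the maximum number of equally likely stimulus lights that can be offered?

Information budget: (837 − 270)/205 = 2.7659 bits, so n ≤ 2^2.7659 = 6.802 → at most 6.

6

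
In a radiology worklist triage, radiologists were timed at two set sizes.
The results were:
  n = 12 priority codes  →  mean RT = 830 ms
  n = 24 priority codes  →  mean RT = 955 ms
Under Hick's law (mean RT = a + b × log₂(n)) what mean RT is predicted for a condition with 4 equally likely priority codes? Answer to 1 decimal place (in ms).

631.9 ms

Fit slope and intercept:
  b = (955 − 830) / (log₂ 24 − log₂ 12) = 125 / (4.5850 − 3.5850) = 125.000 ms/bit
  a = 830 − 125.000 × 3.5850 = 381.880 ms
Then RT(4) = 381.880 + 125.000 × log₂ 4 = 381.880 + 125.000 × 2 ≈ 631.880 ms.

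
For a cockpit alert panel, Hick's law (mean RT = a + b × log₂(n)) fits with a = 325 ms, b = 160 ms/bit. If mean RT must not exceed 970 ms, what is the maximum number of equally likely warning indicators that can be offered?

Set 325 + 160·log₂ n ≤ 970 → log₂ n ≤ (970 − 325)/160 = 4.0312.
So n ≤ 2^4.0312 = 16.350; the largest integer n is 16.

16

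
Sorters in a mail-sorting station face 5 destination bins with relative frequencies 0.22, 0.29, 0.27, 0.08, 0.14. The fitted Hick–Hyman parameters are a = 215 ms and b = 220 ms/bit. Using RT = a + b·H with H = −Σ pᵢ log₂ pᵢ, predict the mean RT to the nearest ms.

698 ms

Entropy contributions −pᵢ log₂ pᵢ: 0.4806, 0.5179, 0.5100, 0.2915, 0.3971; sum H = 2.1971 bits.
RT = a + bH = 215 + 220·2.1971 = 698.37 ms.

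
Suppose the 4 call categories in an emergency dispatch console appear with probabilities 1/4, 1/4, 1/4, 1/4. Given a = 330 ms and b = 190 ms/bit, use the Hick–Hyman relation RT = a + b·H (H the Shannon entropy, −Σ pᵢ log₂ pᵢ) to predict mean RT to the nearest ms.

H = −Σ pᵢ log₂ pᵢ = 0.25·2 + 0.25·2 + 0.25·2 + 0.25·2 = 2.000 bits.
RT = 330 + 190 × 2.000 = 710.00 ms.

710 ms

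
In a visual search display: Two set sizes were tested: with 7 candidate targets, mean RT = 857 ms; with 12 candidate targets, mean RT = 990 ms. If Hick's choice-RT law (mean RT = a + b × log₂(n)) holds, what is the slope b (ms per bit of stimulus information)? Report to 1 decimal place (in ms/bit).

b = (RT₂ − RT₁)/(log₂ n₂ − log₂ n₁) = (990 − 857)/(3.5850 − 2.8074) = 171.037 ms/bit.

171.0 ms/bit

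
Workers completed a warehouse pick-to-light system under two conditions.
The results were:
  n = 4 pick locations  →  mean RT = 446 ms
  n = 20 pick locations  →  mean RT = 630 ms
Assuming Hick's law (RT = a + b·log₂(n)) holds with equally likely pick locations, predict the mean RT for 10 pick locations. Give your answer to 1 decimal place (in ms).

RT is linear in log₂ n, so two points fix the line:
  b = (630 − 446) / (log₂ 20 − log₂ 4) = 184 / (4.3219 − 2) = 79.244 ms/bit
  a = 446 − 79.244 × 2 = 287.511 ms
Then RT(10) = 287.511 + 79.244 × log₂ 10 = 287.511 + 79.244 × 3.3219 ≈ 550.756 ms.

550.8 ms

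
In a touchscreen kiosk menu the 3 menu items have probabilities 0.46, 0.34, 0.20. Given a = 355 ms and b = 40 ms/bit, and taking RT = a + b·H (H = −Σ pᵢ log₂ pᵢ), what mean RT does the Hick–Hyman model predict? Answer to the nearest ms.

415 ms

H = 0.46·log₂(1/0.46) + 0.34·log₂(1/0.34) + 0.20·log₂(1/0.20) = 1.5089 bits.
RT = 355 + 40 × 1.5089 = 415.36 ms.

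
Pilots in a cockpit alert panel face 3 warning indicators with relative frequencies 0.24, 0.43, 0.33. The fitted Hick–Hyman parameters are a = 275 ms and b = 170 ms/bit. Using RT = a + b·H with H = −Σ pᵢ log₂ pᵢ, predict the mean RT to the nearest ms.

538 ms

Entropy contributions −pᵢ log₂ pᵢ: 0.4941, 0.5236, 0.5278; sum H = 1.5455 bits.
RT = a + bH = 275 + 170·1.5455 = 537.74 ms.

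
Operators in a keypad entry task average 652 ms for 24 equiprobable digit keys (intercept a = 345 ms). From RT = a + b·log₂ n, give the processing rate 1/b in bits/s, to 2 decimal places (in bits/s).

14.93 bits/s

Choice component = 652 − 345 = 307 ms over log₂(24) = 4.5850 bits.
b = 307 / 4.5850 = 66.958 ms/bit, so 1/b = 14.935 bits/s.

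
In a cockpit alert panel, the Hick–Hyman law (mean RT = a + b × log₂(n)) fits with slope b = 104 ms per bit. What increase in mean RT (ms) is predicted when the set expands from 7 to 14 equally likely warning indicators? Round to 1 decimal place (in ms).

Only the slope matters, since a is common to both: ΔRT = b·log₂(n₂/n₁).
log₂(14) − log₂(7) = log₂(14/7) = log₂(2) = 1.
ΔRT = 104 × 1.0000 = 104.000 ms.

104.0 ms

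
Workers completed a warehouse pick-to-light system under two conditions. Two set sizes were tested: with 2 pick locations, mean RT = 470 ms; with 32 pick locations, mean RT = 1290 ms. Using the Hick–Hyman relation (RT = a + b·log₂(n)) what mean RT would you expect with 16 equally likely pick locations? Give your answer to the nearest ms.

1085 ms

Fit slope and intercept:
  b = (1290 − 470) / (log₂ 32 − log₂ 2) = 820 / (5 − 1) = 205 ms/bit
  a = 470 − 205 × 1 = 265 ms
Then RT(16) = 265 + 205 × log₂ 16 = 265 + 205 × 4 ≈ 1085.000 ms.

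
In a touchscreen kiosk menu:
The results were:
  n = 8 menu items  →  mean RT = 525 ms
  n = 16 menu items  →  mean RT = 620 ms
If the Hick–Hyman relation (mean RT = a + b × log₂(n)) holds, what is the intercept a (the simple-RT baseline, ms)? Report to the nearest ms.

The slope on a log₂ axis is (620 − 525) / (4 − 3) = 95 ms/bit.
a = RT₁ − b·log₂ n₁ = 525 − 95 × 3 = 240.000 ms.

240 ms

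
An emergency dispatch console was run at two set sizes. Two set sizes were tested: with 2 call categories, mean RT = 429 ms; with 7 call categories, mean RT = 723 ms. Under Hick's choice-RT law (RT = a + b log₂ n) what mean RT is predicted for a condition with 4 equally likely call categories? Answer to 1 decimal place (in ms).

Solve the two-equation system in a and b:
  b = (723 − 429) / (log₂ 7 − log₂ 2) = 294 / (2.8074 − 1) = 162.669 ms/bit
  a = 429 − 162.669 × 1 = 266.331 ms
Then RT(4) = 266.331 + 162.669 × log₂ 4 = 266.331 + 162.669 × 2 ≈ 591.669 ms.

591.7 ms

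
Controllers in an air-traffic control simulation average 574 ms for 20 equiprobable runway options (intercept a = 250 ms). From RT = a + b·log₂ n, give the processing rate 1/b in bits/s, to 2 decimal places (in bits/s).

Choice component = 574 − 250 = 324 ms over log₂(20) = 4.3219 bits.
b = 324 / 4.3219 = 74.967 ms/bit, so 1/b = 13.339 bits/s.

13.34 bits/s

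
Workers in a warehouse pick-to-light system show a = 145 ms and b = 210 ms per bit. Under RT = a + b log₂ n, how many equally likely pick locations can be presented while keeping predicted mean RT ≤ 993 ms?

16

Information budget: (993 − 145)/210 = 4.0381 bits, so n ≤ 2^4.0381 = 16.428 → at most 16.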